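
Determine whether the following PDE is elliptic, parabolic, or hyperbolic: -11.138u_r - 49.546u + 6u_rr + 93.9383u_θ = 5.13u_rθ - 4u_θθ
Rewriting in standard form: 6u_rr - 5.13u_rθ + 4u_θθ - 11.138u_r + 93.9383u_θ - 49.546u = 0. Coefficients: A = 6, B = -5.13, C = 4. B² - 4AC = -69.6831, which is negative, so the equation is elliptic.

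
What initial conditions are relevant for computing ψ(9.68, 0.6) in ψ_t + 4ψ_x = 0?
A single point: x = 7.28. The characteristic through (9.68, 0.6) is x - 4t = const, so x = 9.68 - 4·0.6 = 7.28.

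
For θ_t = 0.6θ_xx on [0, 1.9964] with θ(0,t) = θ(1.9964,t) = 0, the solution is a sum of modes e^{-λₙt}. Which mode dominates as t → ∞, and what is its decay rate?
Eigenvalues: λₙ = 0.6n²π²/1.9964².
First three modes:
  n=1: λ₁ = 0.6π²/1.9964² ≈ 1.486
  n=2: λ₂ = 2.4π²/1.9964² ≈ 5.943 (4× faster decay)
  n=3: λ₃ = 5.4π²/1.9964² ≈ 13.372 (9× faster decay)
As t → ∞, higher modes decay exponentially faster. The n=1 mode dominates: θ ~ c₁ sin(πx/1.9964) e^{-λ₁t}.
Decay rate: λ₁ = 0.6π²/1.9964² ≈ 1.486.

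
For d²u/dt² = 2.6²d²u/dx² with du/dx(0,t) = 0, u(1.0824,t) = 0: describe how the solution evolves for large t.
u oscillates (no decay). Energy is conserved; the solution oscillates indefinitely as standing waves.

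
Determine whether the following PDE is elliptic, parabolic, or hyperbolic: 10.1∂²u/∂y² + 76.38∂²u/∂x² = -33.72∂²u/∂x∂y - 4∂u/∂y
Rewriting in standard form: 76.38∂²u/∂x² + 33.72∂²u/∂x∂y + 10.1∂²u/∂y² + 4∂u/∂y = 0. Coefficients: A = 76.38, B = 33.72, C = 10.1. B² - 4AC = -1948.7136, which is negative, so the equation is elliptic.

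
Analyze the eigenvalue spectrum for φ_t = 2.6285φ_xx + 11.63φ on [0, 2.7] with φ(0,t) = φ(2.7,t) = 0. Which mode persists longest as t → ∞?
Eigenvalues: λₙ = 2.6285n²π²/2.7² - 11.63.
First three modes:
  n=1: λ₁ = 2.6285π²/2.7² - 11.63 ≈ -8.071
  n=2: λ₂ = 10.514π²/2.7² - 11.63 ≈ 2.604
  n=3: λ₃ = 23.6565π²/2.7² - 11.63 ≈ 20.397
Since 2.6285π²/2.7² ≈ 3.559 < 11.63, λ₁ < 0.
The n=1 mode grows fastest (−λₙ is largest for n=1) → dominates.
Asymptotic: φ ~ c₁ sin(πx/2.7) e^{8.071t} (exponential growth at rate −λ₁ ≈ 8.071).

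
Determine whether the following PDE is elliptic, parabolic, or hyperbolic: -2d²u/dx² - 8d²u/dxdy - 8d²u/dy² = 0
Coefficients: A = -2, B = -8, C = -8. B² - 4AC = 0, which is zero, so the equation is parabolic.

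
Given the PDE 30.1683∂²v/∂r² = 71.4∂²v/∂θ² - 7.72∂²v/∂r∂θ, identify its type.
Rewriting in standard form: 30.1683∂²v/∂r² + 7.72∂²v/∂r∂θ - 71.4∂²v/∂θ² = 0. The second-order coefficients are A = 30.1683, B = 7.72, C = -71.4. Since B² - 4AC = 8675.66488 > 0, this is a hyperbolic PDE.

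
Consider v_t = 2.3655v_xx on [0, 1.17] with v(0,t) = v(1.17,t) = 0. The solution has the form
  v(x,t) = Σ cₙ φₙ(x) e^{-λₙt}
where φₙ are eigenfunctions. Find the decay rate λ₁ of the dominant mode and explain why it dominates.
Eigenvalues: λₙ = 2.3655n²π²/1.17².
First three modes:
  n=1: λ₁ = 2.3655π²/1.17² ≈ 17.055
  n=2: λ₂ = 9.462π²/1.17² ≈ 68.22 (4× faster decay)
  n=3: λ₃ = 21.2895π²/1.17² ≈ 153.495 (9× faster decay)
As t → ∞, higher modes decay exponentially faster. The n=1 mode dominates: v ~ c₁ sin(πx/1.17) e^{-λ₁t}.
Decay rate: λ₁ = 2.3655π²/1.17² ≈ 17.055.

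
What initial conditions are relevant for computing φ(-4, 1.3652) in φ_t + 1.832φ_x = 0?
A single point: x = -6.5010464. The characteristic through (-4, 1.3652) is x - 1.832t = const, so x = -4 - 1.832·1.3652 = -6.5010464.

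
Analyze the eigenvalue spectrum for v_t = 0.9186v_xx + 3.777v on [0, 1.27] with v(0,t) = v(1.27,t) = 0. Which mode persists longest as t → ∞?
Eigenvalues: λₙ = 0.9186n²π²/1.27² - 3.777.
First three modes:
  n=1: λ₁ = 0.9186π²/1.27² - 3.777 ≈ 1.844
  n=2: λ₂ = 3.6744π²/1.27² - 3.777 ≈ 18.707
  n=3: λ₃ = 8.2674π²/1.27² - 3.777 ≈ 46.813
Since 0.9186π²/1.27² ≈ 5.621 > 3.777, all λₙ > 0.
The n=1 mode decays slowest → dominates as t → ∞.
Asymptotic: v ~ c₁ sin(πx/1.27) e^{-λ₁t} with decay rate λ₁ ≈ 1.844.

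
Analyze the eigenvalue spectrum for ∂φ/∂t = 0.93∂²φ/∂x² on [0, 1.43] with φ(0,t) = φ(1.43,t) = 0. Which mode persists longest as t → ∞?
Eigenvalues: λₙ = 0.93n²π²/1.43².
First three modes:
  n=1: λ₁ = 0.93π²/1.43² ≈ 4.489
  n=2: λ₂ = 3.72π²/1.43² ≈ 17.954 (4× faster decay)
  n=3: λ₃ = 8.37π²/1.43² ≈ 40.397 (9× faster decay)
As t → ∞, higher modes decay exponentially faster. The n=1 mode dominates: φ ~ c₁ sin(πx/1.43) e^{-λ₁t}.
Decay rate: λ₁ = 0.93π²/1.43² ≈ 4.489.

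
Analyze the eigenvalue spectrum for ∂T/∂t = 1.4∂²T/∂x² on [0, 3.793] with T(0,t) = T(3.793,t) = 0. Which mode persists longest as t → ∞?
Eigenvalues: λₙ = 1.4n²π²/3.793².
First three modes:
  n=1: λ₁ = 1.4π²/3.793² ≈ 0.96
  n=2: λ₂ = 5.6π²/3.793² ≈ 3.842 (4× faster decay)
  n=3: λ₃ = 12.6π²/3.793² ≈ 8.644 (9× faster decay)
As t → ∞, higher modes decay exponentially faster. The n=1 mode dominates: T ~ c₁ sin(πx/3.793) e^{-λ₁t}.
Decay rate: λ₁ = 1.4π²/3.793² ≈ 0.96.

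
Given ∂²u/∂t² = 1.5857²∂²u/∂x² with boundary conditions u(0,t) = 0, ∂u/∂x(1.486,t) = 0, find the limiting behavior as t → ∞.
u oscillates (no decay). Energy is conserved; the solution oscillates indefinitely as standing waves.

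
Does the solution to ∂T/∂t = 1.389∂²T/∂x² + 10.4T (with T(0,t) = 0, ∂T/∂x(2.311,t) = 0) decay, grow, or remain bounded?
T grows unboundedly. Reaction dominates diffusion (r=10.4 > κπ²/(4L²)≈0.64); solution grows exponentially.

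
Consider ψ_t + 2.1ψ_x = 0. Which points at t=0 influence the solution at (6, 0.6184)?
A single point: x = 4.70136. The characteristic through (6, 0.6184) is x - 2.1t = const, so x = 6 - 2.1·0.6184 = 4.70136.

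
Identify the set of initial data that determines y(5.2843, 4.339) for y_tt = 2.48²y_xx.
Domain of dependence: [-5.47642, 16.04502]. Signals travel at speed 2.48, so data within |x - 5.2843| ≤ 2.48·4.339 = 10.76072 can reach the point.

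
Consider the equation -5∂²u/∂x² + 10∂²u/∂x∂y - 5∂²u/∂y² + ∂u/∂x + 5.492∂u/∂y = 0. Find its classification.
Parabolic. (A = -5, B = 10, C = -5 gives B² - 4AC = 0.)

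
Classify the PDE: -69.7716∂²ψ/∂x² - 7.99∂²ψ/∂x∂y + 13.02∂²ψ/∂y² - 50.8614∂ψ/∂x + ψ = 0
A = -69.7716, B = -7.99, C = 13.02. Discriminant B² - 4AC = 3697.545028. Since 3697.545028 > 0, hyperbolic.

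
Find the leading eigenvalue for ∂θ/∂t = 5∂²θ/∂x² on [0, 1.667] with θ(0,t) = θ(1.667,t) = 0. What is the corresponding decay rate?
Eigenvalues: λₙ = 5n²π²/1.667².
First three modes:
  n=1: λ₁ = 5π²/1.667² ≈ 17.758
  n=2: λ₂ = 20π²/1.667² ≈ 71.033 (4× faster decay)
  n=3: λ₃ = 45π²/1.667² ≈ 159.824 (9× faster decay)
As t → ∞, higher modes decay exponentially faster. The n=1 mode dominates: θ ~ c₁ sin(πx/1.667) e^{-λ₁t}.
Decay rate: λ₁ = 5π²/1.667² ≈ 17.758.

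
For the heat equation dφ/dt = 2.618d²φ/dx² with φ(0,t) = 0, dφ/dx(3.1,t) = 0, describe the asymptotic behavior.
φ → 0. Heat escapes through the Dirichlet boundary.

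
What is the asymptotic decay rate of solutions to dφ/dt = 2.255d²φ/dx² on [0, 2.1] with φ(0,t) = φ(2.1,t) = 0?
Eigenvalues: λₙ = 2.255n²π²/2.1².
First three modes:
  n=1: λ₁ = 2.255π²/2.1² ≈ 5.047
  n=2: λ₂ = 9.02π²/2.1² ≈ 20.187 (4× faster decay)
  n=3: λ₃ = 20.295π²/2.1² ≈ 45.42 (9× faster decay)
As t → ∞, higher modes decay exponentially faster. The n=1 mode dominates: φ ~ c₁ sin(πx/2.1) e^{-λ₁t}.
Decay rate: λ₁ = 2.255π²/2.1² ≈ 5.047.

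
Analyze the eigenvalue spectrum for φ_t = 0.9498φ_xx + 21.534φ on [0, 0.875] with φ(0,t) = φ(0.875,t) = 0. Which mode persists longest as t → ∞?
Eigenvalues: λₙ = 0.9498n²π²/0.875² - 21.534.
First three modes:
  n=1: λ₁ = 0.9498π²/0.875² - 21.534 ≈ -9.29
  n=2: λ₂ = 3.7992π²/0.875² - 21.534 ≈ 27.441
  n=3: λ₃ = 8.5482π²/0.875² - 21.534 ≈ 88.66
Since 0.9498π²/0.875² ≈ 12.244 < 21.534, λ₁ < 0.
The n=1 mode grows fastest (−λₙ is largest for n=1) → dominates.
Asymptotic: φ ~ c₁ sin(πx/0.875) e^{9.29t} (exponential growth at rate −λ₁ ≈ 9.29).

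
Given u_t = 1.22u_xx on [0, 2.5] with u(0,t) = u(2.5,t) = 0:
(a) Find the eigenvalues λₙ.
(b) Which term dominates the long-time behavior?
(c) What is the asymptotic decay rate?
Eigenvalues: λₙ = 1.22n²π²/2.5².
First three modes:
  n=1: λ₁ = 1.22π²/2.5² ≈ 1.927
  n=2: λ₂ = 4.88π²/2.5² ≈ 7.706 (4× faster decay)
  n=3: λ₃ = 10.98π²/2.5² ≈ 17.339 (9× faster decay)
As t → ∞, higher modes decay exponentially faster. The n=1 mode dominates: u ~ c₁ sin(πx/2.5) e^{-λ₁t}.
Decay rate: λ₁ = 1.22π²/2.5² ≈ 1.927.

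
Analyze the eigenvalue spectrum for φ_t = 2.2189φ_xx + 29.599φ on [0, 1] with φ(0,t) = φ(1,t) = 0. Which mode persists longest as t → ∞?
Eigenvalues: λₙ = 2.2189n²π²/1² - 29.599.
First three modes:
  n=1: λ₁ = 2.2189π² - 29.599 ≈ -7.699
  n=2: λ₂ = 8.8756π² - 29.599 ≈ 58
  n=3: λ₃ = 19.9701π² - 29.599 ≈ 167.498
Since 2.2189π² ≈ 21.9 < 29.599, λ₁ < 0.
The n=1 mode grows fastest (−λₙ is largest for n=1) → dominates.
Asymptotic: φ ~ c₁ sin(πx/1) e^{7.699t} (exponential growth at rate −λ₁ ≈ 7.699).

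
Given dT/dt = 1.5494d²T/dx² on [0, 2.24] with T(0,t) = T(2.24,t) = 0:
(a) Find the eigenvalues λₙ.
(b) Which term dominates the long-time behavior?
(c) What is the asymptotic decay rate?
Eigenvalues: λₙ = 1.5494n²π²/2.24².
First three modes:
  n=1: λ₁ = 1.5494π²/2.24² ≈ 3.048
  n=2: λ₂ = 6.1976π²/2.24² ≈ 12.191 (4× faster decay)
  n=3: λ₃ = 13.9446π²/2.24² ≈ 27.429 (9× faster decay)
As t → ∞, higher modes decay exponentially faster. The n=1 mode dominates: T ~ c₁ sin(πx/2.24) e^{-λ₁t}.
Decay rate: λ₁ = 1.5494π²/2.24² ≈ 3.048.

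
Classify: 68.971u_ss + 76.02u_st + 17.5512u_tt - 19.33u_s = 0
Hyperbolic (discriminant = 936.9451392).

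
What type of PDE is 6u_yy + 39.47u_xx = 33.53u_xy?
Rewriting in standard form: 39.47u_xx - 33.53u_xy + 6u_yy = 0. With A = 39.47, B = -33.53, C = 6, the discriminant is 176.9809. This is a hyperbolic PDE.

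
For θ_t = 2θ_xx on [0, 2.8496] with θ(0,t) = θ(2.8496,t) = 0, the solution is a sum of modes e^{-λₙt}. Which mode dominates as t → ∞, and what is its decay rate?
Eigenvalues: λₙ = 2n²π²/2.8496².
First three modes:
  n=1: λ₁ = 2π²/2.8496² ≈ 2.431
  n=2: λ₂ = 8π²/2.8496² ≈ 9.723 (4× faster decay)
  n=3: λ₃ = 18π²/2.8496² ≈ 21.878 (9× faster decay)
As t → ∞, higher modes decay exponentially faster. The n=1 mode dominates: θ ~ c₁ sin(πx/2.8496) e^{-λ₁t}.
Decay rate: λ₁ = 2π²/2.8496² ≈ 2.431.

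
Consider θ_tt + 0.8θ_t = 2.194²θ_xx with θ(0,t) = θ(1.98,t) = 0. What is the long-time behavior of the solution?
As t → ∞, θ → 0. Damping (γ=0.8) dissipates energy; oscillations decay exponentially.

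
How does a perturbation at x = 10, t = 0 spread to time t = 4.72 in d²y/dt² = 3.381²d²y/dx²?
Domain of influence: [-5.95832, 25.95832]. Data at x = 10 spreads outward at speed 3.381.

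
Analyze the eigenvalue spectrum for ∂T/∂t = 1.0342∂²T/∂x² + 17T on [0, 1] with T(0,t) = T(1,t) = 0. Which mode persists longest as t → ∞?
Eigenvalues: λₙ = 1.0342n²π²/1² - 17.
First three modes:
  n=1: λ₁ = 1.0342π² - 17 ≈ -6.793
  n=2: λ₂ = 4.1368π² - 17 ≈ 23.829
  n=3: λ₃ = 9.3078π² - 17 ≈ 74.864
Since 1.0342π² ≈ 10.207 < 17, λ₁ < 0.
The n=1 mode grows fastest (−λₙ is largest for n=1) → dominates.
Asymptotic: T ~ c₁ sin(πx/1) e^{6.793t} (exponential growth at rate −λ₁ ≈ 6.793).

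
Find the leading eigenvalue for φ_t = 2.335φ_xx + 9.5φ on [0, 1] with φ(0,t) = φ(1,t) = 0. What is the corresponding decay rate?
Eigenvalues: λₙ = 2.335n²π²/1² - 9.5.
First three modes:
  n=1: λ₁ = 2.335π² - 9.5 ≈ 13.546
  n=2: λ₂ = 9.34π² - 9.5 ≈ 82.682
  n=3: λ₃ = 21.015π² - 9.5 ≈ 197.91
Since 2.335π² ≈ 23.046 > 9.5, all λₙ > 0.
The n=1 mode decays slowest → dominates as t → ∞.
Asymptotic: φ ~ c₁ sin(πx/1) e^{-λ₁t} with decay rate λ₁ ≈ 13.546.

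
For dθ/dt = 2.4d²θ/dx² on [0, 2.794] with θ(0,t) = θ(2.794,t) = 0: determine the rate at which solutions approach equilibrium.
Eigenvalues: λₙ = 2.4n²π²/2.794².
First three modes:
  n=1: λ₁ = 2.4π²/2.794² ≈ 3.034
  n=2: λ₂ = 9.6π²/2.794² ≈ 12.137 (4× faster decay)
  n=3: λ₃ = 21.6π²/2.794² ≈ 27.309 (9× faster decay)
As t → ∞, higher modes decay exponentially faster. The n=1 mode dominates: θ ~ c₁ sin(πx/2.794) e^{-λ₁t}.
Decay rate: λ₁ = 2.4π²/2.794² ≈ 3.034.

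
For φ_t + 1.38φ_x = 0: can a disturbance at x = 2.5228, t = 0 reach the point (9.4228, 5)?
Yes. The characteristic through (9.4228, 5) passes through x = 2.5228.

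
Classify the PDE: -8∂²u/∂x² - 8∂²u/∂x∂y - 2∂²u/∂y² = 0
A = -8, B = -8, C = -2. Discriminant B² - 4AC = 0. Since 0 = 0, parabolic.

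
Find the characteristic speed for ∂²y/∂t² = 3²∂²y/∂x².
Speed = 3. Information travels along characteristics x = x₀ ± 3t.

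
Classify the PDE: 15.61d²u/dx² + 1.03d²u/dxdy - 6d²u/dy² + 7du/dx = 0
A = 15.61, B = 1.03, C = -6. Discriminant B² - 4AC = 375.7009. Since 375.7009 > 0, hyperbolic.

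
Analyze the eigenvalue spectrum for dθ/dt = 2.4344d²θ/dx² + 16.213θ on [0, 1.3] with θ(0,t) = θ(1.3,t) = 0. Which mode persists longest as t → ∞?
Eigenvalues: λₙ = 2.4344n²π²/1.3² - 16.213.
First three modes:
  n=1: λ₁ = 2.4344π²/1.3² - 16.213 ≈ -1.996
  n=2: λ₂ = 9.7376π²/1.3² - 16.213 ≈ 40.655
  n=3: λ₃ = 21.9096π²/1.3² - 16.213 ≈ 111.739
Since 2.4344π²/1.3² ≈ 14.217 < 16.213, λ₁ < 0.
The n=1 mode grows fastest (−λₙ is largest for n=1) → dominates.
Asymptotic: θ ~ c₁ sin(πx/1.3) e^{1.996t} (exponential growth at rate −λ₁ ≈ 1.996).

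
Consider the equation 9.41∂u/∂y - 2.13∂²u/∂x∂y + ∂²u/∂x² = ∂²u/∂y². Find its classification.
Rewriting in standard form: ∂²u/∂x² - 2.13∂²u/∂x∂y - ∂²u/∂y² + 9.41∂u/∂y = 0. Hyperbolic. (A = 1, B = -2.13, C = -1 gives B² - 4AC = 8.5369.)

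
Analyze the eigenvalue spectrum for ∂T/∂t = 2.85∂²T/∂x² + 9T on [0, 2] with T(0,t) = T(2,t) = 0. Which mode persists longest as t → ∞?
Eigenvalues: λₙ = 2.85n²π²/2² - 9.
First three modes:
  n=1: λ₁ = 2.85π²/2² - 9 ≈ -1.968
  n=2: λ₂ = 11.4π²/2² - 9 ≈ 19.128
  n=3: λ₃ = 25.65π²/2² - 9 ≈ 54.289
Since 2.85π²/2² ≈ 7.032 < 9, λ₁ < 0.
The n=1 mode grows fastest (−λₙ is largest for n=1) → dominates.
Asymptotic: T ~ c₁ sin(πx/2) e^{1.968t} (exponential growth at rate −λ₁ ≈ 1.968).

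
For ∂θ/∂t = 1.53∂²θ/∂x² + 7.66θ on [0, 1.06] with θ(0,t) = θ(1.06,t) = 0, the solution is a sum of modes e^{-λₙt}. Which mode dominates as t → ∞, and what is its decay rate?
Eigenvalues: λₙ = 1.53n²π²/1.06² - 7.66.
First three modes:
  n=1: λ₁ = 1.53π²/1.06² - 7.66 ≈ 5.779
  n=2: λ₂ = 6.12π²/1.06² - 7.66 ≈ 46.098
  n=3: λ₃ = 13.77π²/1.06² - 7.66 ≈ 113.294
Since 1.53π²/1.06² ≈ 13.439 > 7.66, all λₙ > 0.
The n=1 mode decays slowest → dominates as t → ∞.
Asymptotic: θ ~ c₁ sin(πx/1.06) e^{-λ₁t} with decay rate λ₁ ≈ 5.779.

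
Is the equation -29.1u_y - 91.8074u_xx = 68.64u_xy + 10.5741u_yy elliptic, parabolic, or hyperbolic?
Rewriting in standard form: -91.8074u_xx - 68.64u_xy - 10.5741u_yy - 29.1u_y = 0. Computing B² - 4AC with A = -91.8074, B = -68.64, C = -10.5741: discriminant = 828.32708664 (positive). Answer: hyperbolic.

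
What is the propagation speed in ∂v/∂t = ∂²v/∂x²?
Infinite. The heat equation is parabolic, not hyperbolic, so disturbances propagate instantly.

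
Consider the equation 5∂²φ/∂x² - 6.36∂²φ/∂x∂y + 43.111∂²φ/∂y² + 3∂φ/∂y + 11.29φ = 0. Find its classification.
Elliptic. (A = 5, B = -6.36, C = 43.111 gives B² - 4AC = -821.7704.)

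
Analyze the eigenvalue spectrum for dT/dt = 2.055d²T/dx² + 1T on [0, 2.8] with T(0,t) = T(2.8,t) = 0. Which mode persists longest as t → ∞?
Eigenvalues: λₙ = 2.055n²π²/2.8² - 1.
First three modes:
  n=1: λ₁ = 2.055π²/2.8² - 1 ≈ 1.587
  n=2: λ₂ = 8.22π²/2.8² - 1 ≈ 9.348
  n=3: λ₃ = 18.495π²/2.8² - 1 ≈ 22.283
Since 2.055π²/2.8² ≈ 2.587 > 1, all λₙ > 0.
The n=1 mode decays slowest → dominates as t → ∞.
Asymptotic: T ~ c₁ sin(πx/2.8) e^{-λ₁t} with decay rate λ₁ ≈ 1.587.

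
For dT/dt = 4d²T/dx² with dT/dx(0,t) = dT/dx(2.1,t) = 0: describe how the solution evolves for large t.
T → constant (steady state). Heat is conserved (no flux at boundaries); solution approaches the spatial average.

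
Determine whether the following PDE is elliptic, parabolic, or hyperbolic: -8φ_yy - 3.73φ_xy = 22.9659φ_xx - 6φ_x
Rewriting in standard form: -22.9659φ_xx - 3.73φ_xy - 8φ_yy + 6φ_x = 0. Coefficients: A = -22.9659, B = -3.73, C = -8. B² - 4AC = -720.9959, which is negative, so the equation is elliptic.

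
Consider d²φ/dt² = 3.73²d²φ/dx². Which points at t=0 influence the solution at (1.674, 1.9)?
Domain of dependence: [-5.413, 8.761]. Signals travel at speed 3.73, so data within |x - 1.674| ≤ 3.73·1.9 = 7.087 can reach the point.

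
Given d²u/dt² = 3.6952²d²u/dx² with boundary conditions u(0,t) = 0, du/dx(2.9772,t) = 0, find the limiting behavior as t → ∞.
u oscillates (no decay). Energy is conserved; the solution oscillates indefinitely as standing waves.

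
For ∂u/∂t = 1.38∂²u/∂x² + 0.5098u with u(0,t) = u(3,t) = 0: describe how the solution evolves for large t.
u → 0. Diffusion dominates reaction (r=0.5098 < κπ²/L²≈1.51); solution decays.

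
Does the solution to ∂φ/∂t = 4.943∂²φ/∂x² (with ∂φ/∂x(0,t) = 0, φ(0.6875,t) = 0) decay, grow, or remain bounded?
φ → 0. Heat escapes through the Dirichlet boundary.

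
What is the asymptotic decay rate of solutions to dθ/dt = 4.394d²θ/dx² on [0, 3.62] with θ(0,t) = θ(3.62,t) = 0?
Eigenvalues: λₙ = 4.394n²π²/3.62².
First three modes:
  n=1: λ₁ = 4.394π²/3.62² ≈ 3.309
  n=2: λ₂ = 17.576π²/3.62² ≈ 13.237 (4× faster decay)
  n=3: λ₃ = 39.546π²/3.62² ≈ 29.784 (9× faster decay)
As t → ∞, higher modes decay exponentially faster. The n=1 mode dominates: θ ~ c₁ sin(πx/3.62) e^{-λ₁t}.
Decay rate: λ₁ = 4.394π²/3.62² ≈ 3.309.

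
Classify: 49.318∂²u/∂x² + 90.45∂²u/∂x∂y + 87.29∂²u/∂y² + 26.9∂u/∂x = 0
Elliptic (discriminant = -9038.67038).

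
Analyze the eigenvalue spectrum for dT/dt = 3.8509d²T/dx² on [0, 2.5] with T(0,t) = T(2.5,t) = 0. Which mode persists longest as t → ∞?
Eigenvalues: λₙ = 3.8509n²π²/2.5².
First three modes:
  n=1: λ₁ = 3.8509π²/2.5² ≈ 6.081
  n=2: λ₂ = 15.4036π²/2.5² ≈ 24.324 (4× faster decay)
  n=3: λ₃ = 34.6581π²/2.5² ≈ 54.73 (9× faster decay)
As t → ∞, higher modes decay exponentially faster. The n=1 mode dominates: T ~ c₁ sin(πx/2.5) e^{-λ₁t}.
Decay rate: λ₁ = 3.8509π²/2.5² ≈ 6.081.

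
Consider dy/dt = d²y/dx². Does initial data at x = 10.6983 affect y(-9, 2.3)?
Yes, for any finite x. The heat equation has infinite propagation speed, so all initial data affects all points at any t > 0.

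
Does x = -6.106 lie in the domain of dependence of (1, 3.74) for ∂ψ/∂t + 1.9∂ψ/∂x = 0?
Yes. The characteristic through (1, 3.74) passes through x = -6.106.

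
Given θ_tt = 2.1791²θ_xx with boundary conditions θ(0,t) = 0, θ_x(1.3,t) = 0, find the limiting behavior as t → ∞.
θ oscillates (no decay). Energy is conserved; the solution oscillates indefinitely as standing waves.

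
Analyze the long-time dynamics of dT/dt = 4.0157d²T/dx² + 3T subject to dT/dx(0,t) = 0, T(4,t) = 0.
Long-time behavior: T grows unboundedly. Reaction dominates diffusion (r=3 > κπ²/(4L²)≈0.62); solution grows exponentially.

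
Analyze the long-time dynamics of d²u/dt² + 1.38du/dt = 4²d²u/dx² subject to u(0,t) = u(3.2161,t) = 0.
Long-time behavior: u → 0. Damping (γ=1.38) dissipates energy; oscillations decay exponentially.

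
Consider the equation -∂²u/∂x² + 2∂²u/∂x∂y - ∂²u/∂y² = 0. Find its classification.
Parabolic. (A = -1, B = 2, C = -1 gives B² - 4AC = 0.)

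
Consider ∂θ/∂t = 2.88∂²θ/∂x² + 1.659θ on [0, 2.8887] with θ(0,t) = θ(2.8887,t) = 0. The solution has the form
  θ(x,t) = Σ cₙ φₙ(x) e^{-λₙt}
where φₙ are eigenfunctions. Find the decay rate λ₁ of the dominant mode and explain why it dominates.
Eigenvalues: λₙ = 2.88n²π²/2.8887² - 1.659.
First three modes:
  n=1: λ₁ = 2.88π²/2.8887² - 1.659 ≈ 1.747
  n=2: λ₂ = 11.52π²/2.8887² - 1.659 ≈ 11.966
  n=3: λ₃ = 25.92π²/2.8887² - 1.659 ≈ 28.998
Since 2.88π²/2.8887² ≈ 3.406 > 1.659, all λₙ > 0.
The n=1 mode decays slowest → dominates as t → ∞.
Asymptotic: θ ~ c₁ sin(πx/2.8887) e^{-λ₁t} with decay rate λ₁ ≈ 1.747.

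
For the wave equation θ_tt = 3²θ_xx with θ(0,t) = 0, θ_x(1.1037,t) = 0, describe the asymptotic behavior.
θ oscillates (no decay). Energy is conserved; the solution oscillates indefinitely as standing waves.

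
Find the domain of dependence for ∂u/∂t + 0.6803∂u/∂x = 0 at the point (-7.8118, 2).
A single point: x = -9.1724. The characteristic through (-7.8118, 2) is x - 0.6803t = const, so x = -7.8118 - 0.6803·2 = -9.1724.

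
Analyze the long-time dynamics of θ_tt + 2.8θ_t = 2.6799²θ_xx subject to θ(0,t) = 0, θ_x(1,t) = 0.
Long-time behavior: θ → 0. Damping (γ=2.8) dissipates energy; oscillations decay exponentially.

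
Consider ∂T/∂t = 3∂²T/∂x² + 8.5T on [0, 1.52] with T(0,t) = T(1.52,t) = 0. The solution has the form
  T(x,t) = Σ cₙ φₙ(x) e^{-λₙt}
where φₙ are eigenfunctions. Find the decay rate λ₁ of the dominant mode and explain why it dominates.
Eigenvalues: λₙ = 3n²π²/1.52² - 8.5.
First three modes:
  n=1: λ₁ = 3π²/1.52² - 8.5 ≈ 4.315
  n=2: λ₂ = 12π²/1.52² - 8.5 ≈ 42.762
  n=3: λ₃ = 27π²/1.52² - 8.5 ≈ 106.839
Since 3π²/1.52² ≈ 12.815 > 8.5, all λₙ > 0.
The n=1 mode decays slowest → dominates as t → ∞.
Asymptotic: T ~ c₁ sin(πx/1.52) e^{-λ₁t} with decay rate λ₁ ≈ 4.315.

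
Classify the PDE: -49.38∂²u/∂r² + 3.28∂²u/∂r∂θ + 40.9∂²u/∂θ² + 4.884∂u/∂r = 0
A = -49.38, B = 3.28, C = 40.9. Discriminant B² - 4AC = 8089.3264. Since 8089.3264 > 0, hyperbolic.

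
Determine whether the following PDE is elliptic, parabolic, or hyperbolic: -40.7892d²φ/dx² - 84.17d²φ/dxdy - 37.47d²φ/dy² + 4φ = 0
Coefficients: A = -40.7892, B = -84.17, C = -37.47. B² - 4AC = 971.103604, which is positive, so the equation is hyperbolic.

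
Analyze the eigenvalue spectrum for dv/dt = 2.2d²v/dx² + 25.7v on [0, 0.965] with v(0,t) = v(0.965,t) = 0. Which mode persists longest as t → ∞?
Eigenvalues: λₙ = 2.2n²π²/0.965² - 25.7.
First three modes:
  n=1: λ₁ = 2.2π²/0.965² - 25.7 ≈ -2.383
  n=2: λ₂ = 8.8π²/0.965² - 25.7 ≈ 67.567
  n=3: λ₃ = 19.8π²/0.965² - 25.7 ≈ 184.151
Since 2.2π²/0.965² ≈ 23.317 < 25.7, λ₁ < 0.
The n=1 mode grows fastest (−λₙ is largest for n=1) → dominates.
Asymptotic: v ~ c₁ sin(πx/0.965) e^{2.383t} (exponential growth at rate −λ₁ ≈ 2.383).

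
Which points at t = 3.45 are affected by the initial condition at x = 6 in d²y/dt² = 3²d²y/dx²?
Domain of influence: [-4.35, 16.35]. Data at x = 6 spreads outward at speed 3.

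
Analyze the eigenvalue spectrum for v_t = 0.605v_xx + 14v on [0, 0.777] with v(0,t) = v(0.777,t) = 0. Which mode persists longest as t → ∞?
Eigenvalues: λₙ = 0.605n²π²/0.777² - 14.
First three modes:
  n=1: λ₁ = 0.605π²/0.777² - 14 ≈ -4.11
  n=2: λ₂ = 2.42π²/0.777² - 14 ≈ 25.562
  n=3: λ₃ = 5.445π²/0.777² - 14 ≈ 75.013
Since 0.605π²/0.777² ≈ 9.89 < 14, λ₁ < 0.
The n=1 mode grows fastest (−λₙ is largest for n=1) → dominates.
Asymptotic: v ~ c₁ sin(πx/0.777) e^{4.11t} (exponential growth at rate −λ₁ ≈ 4.11).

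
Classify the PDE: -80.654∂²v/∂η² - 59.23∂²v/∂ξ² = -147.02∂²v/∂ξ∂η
Rewriting in standard form: -59.23∂²v/∂ξ² + 147.02∂²v/∂ξ∂η - 80.654∂²v/∂η² = 0. A = -59.23, B = 147.02, C = -80.654. Discriminant B² - 4AC = 2506.33472. Since 2506.33472 > 0, hyperbolic.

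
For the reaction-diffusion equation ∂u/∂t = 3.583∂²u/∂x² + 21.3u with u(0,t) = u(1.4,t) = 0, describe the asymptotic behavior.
u grows unboundedly. Reaction dominates diffusion (r=21.3 > κπ²/L²≈18.04); solution grows exponentially.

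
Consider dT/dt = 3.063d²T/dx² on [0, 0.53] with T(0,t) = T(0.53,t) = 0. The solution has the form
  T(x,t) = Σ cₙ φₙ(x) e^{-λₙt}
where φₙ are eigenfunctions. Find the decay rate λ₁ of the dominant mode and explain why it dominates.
Eigenvalues: λₙ = 3.063n²π²/0.53².
First three modes:
  n=1: λ₁ = 3.063π²/0.53² ≈ 107.62
  n=2: λ₂ = 12.252π²/0.53² ≈ 430.482 (4× faster decay)
  n=3: λ₃ = 27.567π²/0.53² ≈ 968.584 (9× faster decay)
As t → ∞, higher modes decay exponentially faster. The n=1 mode dominates: T ~ c₁ sin(πx/0.53) e^{-λ₁t}.
Decay rate: λ₁ = 3.063π²/0.53² ≈ 107.62.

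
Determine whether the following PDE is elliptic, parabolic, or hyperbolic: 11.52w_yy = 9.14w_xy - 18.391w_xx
Rewriting in standard form: 18.391w_xx - 9.14w_xy + 11.52w_yy = 0. Coefficients: A = 18.391, B = -9.14, C = 11.52. B² - 4AC = -763.91768, which is negative, so the equation is elliptic.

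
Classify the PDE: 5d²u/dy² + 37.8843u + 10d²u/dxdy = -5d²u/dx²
Rewriting in standard form: 5d²u/dx² + 10d²u/dxdy + 5d²u/dy² + 37.8843u = 0. A = 5, B = 10, C = 5. Discriminant B² - 4AC = 0. Since 0 = 0, parabolic.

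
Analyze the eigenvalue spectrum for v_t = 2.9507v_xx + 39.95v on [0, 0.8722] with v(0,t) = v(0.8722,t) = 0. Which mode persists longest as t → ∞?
Eigenvalues: λₙ = 2.9507n²π²/0.8722² - 39.95.
First three modes:
  n=1: λ₁ = 2.9507π²/0.8722² - 39.95 ≈ -1.668
  n=2: λ₂ = 11.8028π²/0.8722² - 39.95 ≈ 113.177
  n=3: λ₃ = 26.5563π²/0.8722² - 39.95 ≈ 304.586
Since 2.9507π²/0.8722² ≈ 38.282 < 39.95, λ₁ < 0.
The n=1 mode grows fastest (−λₙ is largest for n=1) → dominates.
Asymptotic: v ~ c₁ sin(πx/0.8722) e^{1.668t} (exponential growth at rate −λ₁ ≈ 1.668).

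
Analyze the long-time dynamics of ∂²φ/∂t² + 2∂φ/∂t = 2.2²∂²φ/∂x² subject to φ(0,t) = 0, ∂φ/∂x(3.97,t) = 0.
Long-time behavior: φ → 0. Damping (γ=2) dissipates energy; oscillations decay exponentially.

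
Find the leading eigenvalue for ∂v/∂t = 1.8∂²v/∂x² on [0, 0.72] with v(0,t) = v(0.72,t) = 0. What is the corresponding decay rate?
Eigenvalues: λₙ = 1.8n²π²/0.72².
First three modes:
  n=1: λ₁ = 1.8π²/0.72² ≈ 34.269
  n=2: λ₂ = 7.2π²/0.72² ≈ 137.078 (4× faster decay)
  n=3: λ₃ = 16.2π²/0.72² ≈ 308.425 (9× faster decay)
As t → ∞, higher modes decay exponentially faster. The n=1 mode dominates: v ~ c₁ sin(πx/0.72) e^{-λ₁t}.
Decay rate: λ₁ = 1.8π²/0.72² ≈ 34.269.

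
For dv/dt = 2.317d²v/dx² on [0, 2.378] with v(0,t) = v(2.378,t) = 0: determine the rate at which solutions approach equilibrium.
Eigenvalues: λₙ = 2.317n²π²/2.378².
First three modes:
  n=1: λ₁ = 2.317π²/2.378² ≈ 4.044
  n=2: λ₂ = 9.268π²/2.378² ≈ 16.176 (4× faster decay)
  n=3: λ₃ = 20.853π²/2.378² ≈ 36.395 (9× faster decay)
As t → ∞, higher modes decay exponentially faster. The n=1 mode dominates: v ~ c₁ sin(πx/2.378) e^{-λ₁t}.
Decay rate: λ₁ = 2.317π²/2.378² ≈ 4.044.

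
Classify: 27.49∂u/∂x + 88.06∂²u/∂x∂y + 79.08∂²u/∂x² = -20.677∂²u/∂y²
Rewriting in standard form: 79.08∂²u/∂x² + 88.06∂²u/∂x∂y + 20.677∂²u/∂y² + 27.49∂u/∂x = 0. Hyperbolic (discriminant = 1214.01496).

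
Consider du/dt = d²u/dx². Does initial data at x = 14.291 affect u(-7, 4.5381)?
Yes, for any finite x. The heat equation has infinite propagation speed, so all initial data affects all points at any t > 0.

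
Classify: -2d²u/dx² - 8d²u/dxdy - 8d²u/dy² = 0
Parabolic (discriminant = 0).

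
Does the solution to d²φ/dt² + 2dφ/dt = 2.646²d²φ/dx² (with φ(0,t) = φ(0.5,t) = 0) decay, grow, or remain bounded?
φ → 0. Damping (γ=2) dissipates energy; oscillations decay exponentially.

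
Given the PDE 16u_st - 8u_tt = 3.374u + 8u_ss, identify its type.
Rewriting in standard form: -8u_ss + 16u_st - 8u_tt - 3.374u = 0. The second-order coefficients are A = -8, B = 16, C = -8. Since B² - 4AC = 0 = 0, this is a parabolic PDE.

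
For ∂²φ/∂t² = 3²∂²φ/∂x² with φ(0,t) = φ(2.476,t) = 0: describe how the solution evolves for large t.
φ oscillates (no decay). Energy is conserved; the solution oscillates indefinitely as standing waves.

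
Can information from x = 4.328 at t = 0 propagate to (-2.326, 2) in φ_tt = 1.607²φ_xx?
No. The domain of dependence is [-5.54, 0.888], and 4.328 is outside this interval.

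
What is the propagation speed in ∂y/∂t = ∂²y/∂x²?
Infinite. The heat equation is parabolic, not hyperbolic, so disturbances propagate instantly.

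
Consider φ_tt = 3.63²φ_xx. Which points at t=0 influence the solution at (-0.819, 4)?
Domain of dependence: [-15.339, 13.701]. Signals travel at speed 3.63, so data within |x - -0.819| ≤ 3.63·4 = 14.52 can reach the point.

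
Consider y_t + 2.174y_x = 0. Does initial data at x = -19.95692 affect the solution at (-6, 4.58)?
No. Only data at x = -15.95692 affects (-6, 4.58). Advection has one-way propagation along characteristics.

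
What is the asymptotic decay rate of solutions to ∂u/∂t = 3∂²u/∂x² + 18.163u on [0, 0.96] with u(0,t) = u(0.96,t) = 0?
Eigenvalues: λₙ = 3n²π²/0.96² - 18.163.
First three modes:
  n=1: λ₁ = 3π²/0.96² - 18.163 ≈ 13.965
  n=2: λ₂ = 12π²/0.96² - 18.163 ≈ 110.347
  n=3: λ₃ = 27π²/0.96² - 18.163 ≈ 270.986
Since 3π²/0.96² ≈ 32.128 > 18.163, all λₙ > 0.
The n=1 mode decays slowest → dominates as t → ∞.
Asymptotic: u ~ c₁ sin(πx/0.96) e^{-λ₁t} with decay rate λ₁ ≈ 13.965.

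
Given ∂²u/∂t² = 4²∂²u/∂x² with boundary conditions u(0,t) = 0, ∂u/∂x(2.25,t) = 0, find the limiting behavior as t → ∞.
u oscillates (no decay). Energy is conserved; the solution oscillates indefinitely as standing waves.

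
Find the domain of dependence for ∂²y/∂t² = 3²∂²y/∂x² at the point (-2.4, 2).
Domain of dependence: [-8.4, 3.6]. Signals travel at speed 3, so data within |x - -2.4| ≤ 3·2 = 6 can reach the point.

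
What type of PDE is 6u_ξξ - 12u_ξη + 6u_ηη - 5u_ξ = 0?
With A = 6, B = -12, C = 6, the discriminant is 0. This is a parabolic PDE.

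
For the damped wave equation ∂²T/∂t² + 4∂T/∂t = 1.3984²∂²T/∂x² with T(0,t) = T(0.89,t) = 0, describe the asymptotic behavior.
T → 0. Damping (γ=4) dissipates energy; oscillations decay exponentially.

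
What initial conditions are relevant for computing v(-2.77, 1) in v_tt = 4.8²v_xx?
Domain of dependence: [-7.57, 2.03]. Signals travel at speed 4.8, so data within |x - -2.77| ≤ 4.8·1 = 4.8 can reach the point.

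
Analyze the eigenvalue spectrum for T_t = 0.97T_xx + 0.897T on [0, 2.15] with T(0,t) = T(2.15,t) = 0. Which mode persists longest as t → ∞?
Eigenvalues: λₙ = 0.97n²π²/2.15² - 0.897.
First three modes:
  n=1: λ₁ = 0.97π²/2.15² - 0.897 ≈ 1.174
  n=2: λ₂ = 3.88π²/2.15² - 0.897 ≈ 7.387
  n=3: λ₃ = 8.73π²/2.15² - 0.897 ≈ 17.743
Since 0.97π²/2.15² ≈ 2.071 > 0.897, all λₙ > 0.
The n=1 mode decays slowest → dominates as t → ∞.
Asymptotic: T ~ c₁ sin(πx/2.15) e^{-λ₁t} with decay rate λ₁ ≈ 1.174.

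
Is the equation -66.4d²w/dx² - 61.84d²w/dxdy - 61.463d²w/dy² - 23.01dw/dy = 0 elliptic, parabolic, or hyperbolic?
Computing B² - 4AC with A = -66.4, B = -61.84, C = -61.463: discriminant = -12500.3872 (negative). Answer: elliptic.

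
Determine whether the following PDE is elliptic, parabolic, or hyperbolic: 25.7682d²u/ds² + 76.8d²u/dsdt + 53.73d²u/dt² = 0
Coefficients: A = 25.7682, B = 76.8, C = 53.73. B² - 4AC = 360.138456, which is positive, so the equation is hyperbolic.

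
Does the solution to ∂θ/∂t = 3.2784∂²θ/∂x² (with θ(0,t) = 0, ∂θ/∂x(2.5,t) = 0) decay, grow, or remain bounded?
θ → 0. Heat escapes through the Dirichlet boundary.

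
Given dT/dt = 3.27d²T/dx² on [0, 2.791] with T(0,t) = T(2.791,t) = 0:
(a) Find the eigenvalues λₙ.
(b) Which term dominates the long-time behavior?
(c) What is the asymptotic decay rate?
Eigenvalues: λₙ = 3.27n²π²/2.791².
First three modes:
  n=1: λ₁ = 3.27π²/2.791² ≈ 4.143
  n=2: λ₂ = 13.08π²/2.791² ≈ 16.572 (4× faster decay)
  n=3: λ₃ = 29.43π²/2.791² ≈ 37.288 (9× faster decay)
As t → ∞, higher modes decay exponentially faster. The n=1 mode dominates: T ~ c₁ sin(πx/2.791) e^{-λ₁t}.
Decay rate: λ₁ = 3.27π²/2.791² ≈ 4.143.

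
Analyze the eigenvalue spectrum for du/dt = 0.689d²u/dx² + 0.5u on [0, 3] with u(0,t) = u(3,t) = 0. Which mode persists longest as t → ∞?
Eigenvalues: λₙ = 0.689n²π²/3² - 0.5.
First three modes:
  n=1: λ₁ = 0.689π²/3² - 0.5 ≈ 0.256
  n=2: λ₂ = 2.756π²/3² - 0.5 ≈ 2.522
  n=3: λ₃ = 6.201π²/3² - 0.5 ≈ 6.3
Since 0.689π²/3² ≈ 0.756 > 0.5, all λₙ > 0.
The n=1 mode decays slowest → dominates as t → ∞.
Asymptotic: u ~ c₁ sin(πx/3) e^{-λ₁t} with decay rate λ₁ ≈ 0.256.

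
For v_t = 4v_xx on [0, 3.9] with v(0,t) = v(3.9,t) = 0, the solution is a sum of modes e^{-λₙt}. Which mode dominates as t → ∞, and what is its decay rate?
Eigenvalues: λₙ = 4n²π²/3.9².
First three modes:
  n=1: λ₁ = 4π²/3.9² ≈ 2.596
  n=2: λ₂ = 16π²/3.9² ≈ 10.382 (4× faster decay)
  n=3: λ₃ = 36π²/3.9² ≈ 23.36 (9× faster decay)
As t → ∞, higher modes decay exponentially faster. The n=1 mode dominates: v ~ c₁ sin(πx/3.9) e^{-λ₁t}.
Decay rate: λ₁ = 4π²/3.9² ≈ 2.596.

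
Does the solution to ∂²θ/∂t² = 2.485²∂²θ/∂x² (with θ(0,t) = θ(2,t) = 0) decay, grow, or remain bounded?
θ oscillates (no decay). Energy is conserved; the solution oscillates indefinitely as standing waves.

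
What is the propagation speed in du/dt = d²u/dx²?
Infinite. The heat equation is parabolic, not hyperbolic, so disturbances propagate instantly.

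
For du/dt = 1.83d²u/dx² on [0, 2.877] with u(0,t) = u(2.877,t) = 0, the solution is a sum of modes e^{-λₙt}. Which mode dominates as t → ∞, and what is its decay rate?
Eigenvalues: λₙ = 1.83n²π²/2.877².
First three modes:
  n=1: λ₁ = 1.83π²/2.877² ≈ 2.182
  n=2: λ₂ = 7.32π²/2.877² ≈ 8.728 (4× faster decay)
  n=3: λ₃ = 16.47π²/2.877² ≈ 19.639 (9× faster decay)
As t → ∞, higher modes decay exponentially faster. The n=1 mode dominates: u ~ c₁ sin(πx/2.877) e^{-λ₁t}.
Decay rate: λ₁ = 1.83π²/2.877² ≈ 2.182.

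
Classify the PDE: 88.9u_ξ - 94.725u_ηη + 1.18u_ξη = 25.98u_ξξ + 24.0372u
Rewriting in standard form: -25.98u_ξξ + 1.18u_ξη - 94.725u_ηη + 88.9u_ξ - 24.0372u = 0. A = -25.98, B = 1.18, C = -94.725. Discriminant B² - 4AC = -9842.4296. Since -9842.4296 < 0, elliptic.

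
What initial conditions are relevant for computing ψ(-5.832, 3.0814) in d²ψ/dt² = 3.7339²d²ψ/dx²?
Domain of dependence: [-17.33763946, 5.67363946]. Signals travel at speed 3.7339, so data within |x - -5.832| ≤ 3.7339·3.0814 = 11.50563946 can reach the point.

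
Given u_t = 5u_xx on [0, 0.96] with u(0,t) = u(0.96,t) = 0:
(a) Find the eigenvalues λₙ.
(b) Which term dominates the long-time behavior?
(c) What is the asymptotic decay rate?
Eigenvalues: λₙ = 5n²π²/0.96².
First three modes:
  n=1: λ₁ = 5π²/0.96² ≈ 53.546
  n=2: λ₂ = 20π²/0.96² ≈ 214.184 (4× faster decay)
  n=3: λ₃ = 45π²/0.96² ≈ 481.914 (9× faster decay)
As t → ∞, higher modes decay exponentially faster. The n=1 mode dominates: u ~ c₁ sin(πx/0.96) e^{-λ₁t}.
Decay rate: λ₁ = 5π²/0.96² ≈ 53.546.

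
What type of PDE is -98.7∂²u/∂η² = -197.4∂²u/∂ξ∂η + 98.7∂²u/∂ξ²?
Rewriting in standard form: -98.7∂²u/∂ξ² + 197.4∂²u/∂ξ∂η - 98.7∂²u/∂η² = 0. With A = -98.7, B = 197.4, C = -98.7, the discriminant is 0. This is a parabolic PDE.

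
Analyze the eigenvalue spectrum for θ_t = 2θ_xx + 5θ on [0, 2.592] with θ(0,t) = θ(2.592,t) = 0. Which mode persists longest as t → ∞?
Eigenvalues: λₙ = 2n²π²/2.592² - 5.
First three modes:
  n=1: λ₁ = 2π²/2.592² - 5 ≈ -2.062
  n=2: λ₂ = 8π²/2.592² - 5 ≈ 6.752
  n=3: λ₃ = 18π²/2.592² - 5 ≈ 21.442
Since 2π²/2.592² ≈ 2.938 < 5, λ₁ < 0.
The n=1 mode grows fastest (−λₙ is largest for n=1) → dominates.
Asymptotic: θ ~ c₁ sin(πx/2.592) e^{2.062t} (exponential growth at rate −λ₁ ≈ 2.062).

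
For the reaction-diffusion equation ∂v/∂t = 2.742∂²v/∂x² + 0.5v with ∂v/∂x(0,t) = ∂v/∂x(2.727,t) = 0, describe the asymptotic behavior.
v grows unboundedly. With Neumann BCs the constant mode has diffusion eigenvalue 0, so any r > 0 makes it grow like e^(0.5t); solution grows exponentially.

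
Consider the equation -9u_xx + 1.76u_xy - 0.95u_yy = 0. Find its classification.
Elliptic. (A = -9, B = 1.76, C = -0.95 gives B² - 4AC = -31.1024.)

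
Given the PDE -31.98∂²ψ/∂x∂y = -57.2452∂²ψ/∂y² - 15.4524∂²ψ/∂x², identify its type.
Rewriting in standard form: 15.4524∂²ψ/∂x² - 31.98∂²ψ/∂x∂y + 57.2452∂²ψ/∂y² = 0. The second-order coefficients are A = 15.4524, B = -31.98, C = 57.2452. Since B² - 4AC = -2515.58251392 < 0, this is an elliptic PDE.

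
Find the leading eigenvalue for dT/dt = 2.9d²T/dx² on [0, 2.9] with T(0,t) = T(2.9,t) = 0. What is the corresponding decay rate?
Eigenvalues: λₙ = 2.9n²π²/2.9².
First three modes:
  n=1: λ₁ = 2.9π²/2.9² ≈ 3.403
  n=2: λ₂ = 11.6π²/2.9² ≈ 13.613 (4× faster decay)
  n=3: λ₃ = 26.1π²/2.9² ≈ 30.63 (9× faster decay)
As t → ∞, higher modes decay exponentially faster. The n=1 mode dominates: T ~ c₁ sin(πx/2.9) e^{-λ₁t}.
Decay rate: λ₁ = 2.9π²/2.9² ≈ 3.403.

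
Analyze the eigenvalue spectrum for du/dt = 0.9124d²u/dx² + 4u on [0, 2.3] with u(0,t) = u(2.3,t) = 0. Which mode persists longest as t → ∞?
Eigenvalues: λₙ = 0.9124n²π²/2.3² - 4.
First three modes:
  n=1: λ₁ = 0.9124π²/2.3² - 4 ≈ -2.298
  n=2: λ₂ = 3.6496π²/2.3² - 4 ≈ 2.809
  n=3: λ₃ = 8.2116π²/2.3² - 4 ≈ 11.32
Since 0.9124π²/2.3² ≈ 1.702 < 4, λ₁ < 0.
The n=1 mode grows fastest (−λₙ is largest for n=1) → dominates.
Asymptotic: u ~ c₁ sin(πx/2.3) e^{2.298t} (exponential growth at rate −λ₁ ≈ 2.298).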